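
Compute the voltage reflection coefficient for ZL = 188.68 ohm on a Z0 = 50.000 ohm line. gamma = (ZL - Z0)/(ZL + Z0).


gamma = (188.68 - 50.000) / (188.68 + 50.000) = 0.5810

0.5810


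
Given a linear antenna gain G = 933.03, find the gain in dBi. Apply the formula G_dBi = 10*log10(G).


G_dBi = 10 * log10(933.03) = 29.70 dBi

29.70 dBi


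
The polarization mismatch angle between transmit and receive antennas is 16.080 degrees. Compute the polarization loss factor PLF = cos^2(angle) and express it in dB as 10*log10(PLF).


PLF_linear = cos^2(16.080 deg) = 0.9232825
PLF_dB = 10 * log10(0.9232825) = -0.3467 dB

-0.3467 dB


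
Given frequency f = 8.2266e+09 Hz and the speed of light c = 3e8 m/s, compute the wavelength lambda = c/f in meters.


lambda = c / f = 3.0000e+08 / 8.2266e+09 = 0.03647 m

0.03647 m


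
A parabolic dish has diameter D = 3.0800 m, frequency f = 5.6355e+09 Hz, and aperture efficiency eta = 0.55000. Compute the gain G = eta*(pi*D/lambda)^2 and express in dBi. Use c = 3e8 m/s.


lambda = c / f = 3.0000e+08 / 5.6355e+09 = 0.05323396 m
G_linear = 0.55000 * (pi * 3.0800 / 0.05323396)^2 = 18171.31
G_dBi = 10 * log10(18171.31) = 42.59 dBi

42.59 dBi


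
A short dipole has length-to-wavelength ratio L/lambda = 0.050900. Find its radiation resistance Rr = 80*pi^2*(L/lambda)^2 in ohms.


Rr = 80 * pi^2 * (0.050900)^2 = 80 * 9.869604 * 2.590810e-03 = 2.046 ohm

2.046 ohm


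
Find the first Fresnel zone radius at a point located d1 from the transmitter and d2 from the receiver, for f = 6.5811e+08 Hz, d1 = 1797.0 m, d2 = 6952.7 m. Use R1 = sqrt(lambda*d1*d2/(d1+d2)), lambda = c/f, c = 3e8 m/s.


lambda = c / f = 3.0000e+08 / 6.5811e+08 = 0.4558508 m
R1 = sqrt(0.4558508 * 1797.0 * 6952.7 / (1797.0 + 6952.7)) = 25.51 m

25.51 m


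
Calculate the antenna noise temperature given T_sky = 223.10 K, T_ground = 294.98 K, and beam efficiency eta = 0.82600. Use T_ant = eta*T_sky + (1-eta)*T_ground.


T_ant = 0.82600 * 223.10 + (1 - 0.82600) * 294.98 = 235.6 K

235.6 K


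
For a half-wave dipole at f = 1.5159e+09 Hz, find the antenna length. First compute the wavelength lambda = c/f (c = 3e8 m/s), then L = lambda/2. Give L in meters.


lambda = c / f = 3.0000e+08 / 1.5159e+09 = 0.1979022 m
L = lambda / 2 = 0.1979022 / 2 = 0.09895 m

0.09895 m


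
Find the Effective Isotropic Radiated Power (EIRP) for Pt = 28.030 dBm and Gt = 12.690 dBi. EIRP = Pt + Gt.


EIRP = Pt + Gt = 28.030 + 12.690 = 40.72 dBm

40.72 dBm


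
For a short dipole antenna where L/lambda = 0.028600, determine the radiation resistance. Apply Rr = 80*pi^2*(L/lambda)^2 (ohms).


Rr = 80 * pi^2 * (0.028600)^2 = 80 * 9.869604 * 8.179600e-04 = 0.6458 ohm

0.6458 ohm


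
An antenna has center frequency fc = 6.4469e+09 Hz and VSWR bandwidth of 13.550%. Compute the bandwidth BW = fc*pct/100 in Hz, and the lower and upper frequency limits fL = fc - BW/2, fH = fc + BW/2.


BW = 6.4469e+09 * 13.550/100 = 8.735550e+08 Hz
fL = 6.4469e+09 - 8.735550e+08/2 = 6.010e+09 Hz
fH = 6.4469e+09 + 8.735550e+08/2 = 6.884e+09 Hz

BW=8.736e+08 Hz, fL=6.010e+09 Hz, fH=6.884e+09 Hz


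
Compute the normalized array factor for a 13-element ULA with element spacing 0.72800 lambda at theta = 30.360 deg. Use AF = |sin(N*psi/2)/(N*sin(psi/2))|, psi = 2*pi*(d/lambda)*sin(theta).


psi = 2*pi*0.72800*sin(30.360 deg) = 2.311924 rad
AF = |sin(13*2.311924/2) / (13*sin(2.311924/2))| = 0.05288

0.05288


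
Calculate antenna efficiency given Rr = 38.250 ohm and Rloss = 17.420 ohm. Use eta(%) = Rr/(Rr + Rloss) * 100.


eta = 38.250 / (38.250 + 17.420) * 100 = 68.71%

68.71%


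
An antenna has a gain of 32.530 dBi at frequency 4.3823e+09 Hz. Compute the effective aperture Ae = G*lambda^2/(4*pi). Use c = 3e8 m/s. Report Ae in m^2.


lambda = c / f = 3.0000e+08 / 4.3823e+09 = 0.06845720 m
G_linear = 10^(32.530/10) = 1790.606
Ae = G_linear * lambda^2 / (4*pi) = 1790.606 * 0.06845720^2 / (4*pi) = 0.6678 m^2

0.6678 m^2


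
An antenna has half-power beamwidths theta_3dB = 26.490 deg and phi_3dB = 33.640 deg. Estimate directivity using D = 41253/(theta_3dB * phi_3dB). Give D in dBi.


D_linear = 41253 / (26.490 * 33.640) = 46.29324
D_dBi = 10 * log10(46.29324) = 16.66 dBi

16.66 dBi


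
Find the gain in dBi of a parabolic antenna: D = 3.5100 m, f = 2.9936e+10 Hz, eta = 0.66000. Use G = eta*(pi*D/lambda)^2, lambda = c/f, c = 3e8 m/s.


lambda = c / f = 3.0000e+08 / 2.9936e+10 = 0.01002138 m
G_linear = 0.66000 * (pi * 3.5100 / 0.01002138)^2 = 799103.2
G_dBi = 10 * log10(799103.2) = 59.03 dBi

59.03 dBi


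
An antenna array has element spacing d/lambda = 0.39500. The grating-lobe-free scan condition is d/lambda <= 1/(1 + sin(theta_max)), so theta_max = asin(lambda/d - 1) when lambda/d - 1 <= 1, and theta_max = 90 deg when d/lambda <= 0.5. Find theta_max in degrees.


lambda/d - 1 = 1/0.39500 - 1 = 1.531646 >= 1
d/lambda <= 0.5, so the array can scan to endfire without grating lobes: theta_max = 90 deg

90 deg


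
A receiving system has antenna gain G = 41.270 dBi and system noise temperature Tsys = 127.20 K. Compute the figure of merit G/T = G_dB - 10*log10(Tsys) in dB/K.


G/T = 41.270 - 10*log10(127.20) = 41.270 - 21.04487 = 20.23 dB/K

20.23 dB/K


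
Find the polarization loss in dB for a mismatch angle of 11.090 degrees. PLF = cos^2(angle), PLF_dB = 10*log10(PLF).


PLF_linear = cos^2(11.090 deg) = 0.9630012
PLF_dB = 10 * log10(0.9630012) = -0.1637 dB

-0.1637 dB


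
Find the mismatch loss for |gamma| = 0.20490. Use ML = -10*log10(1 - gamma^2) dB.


ML = -10 * log10(1 - 0.20490^2) = -10 * log10(0.95801599) = 0.1863 dB

0.1863 dB


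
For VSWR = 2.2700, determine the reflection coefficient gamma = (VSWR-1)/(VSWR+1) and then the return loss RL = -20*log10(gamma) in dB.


gamma = (2.2700 - 1) / (2.2700 + 1) = 0.3883792
RL = -20 * log10(0.3883792) = 8.215 dB

8.215 dB


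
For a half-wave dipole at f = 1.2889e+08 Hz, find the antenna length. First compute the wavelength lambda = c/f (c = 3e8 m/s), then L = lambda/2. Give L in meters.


lambda = c / f = 3.0000e+08 / 1.2889e+08 = 2.327566 m
L = lambda / 2 = 2.327566 / 2 = 1.164 m

1.164 m


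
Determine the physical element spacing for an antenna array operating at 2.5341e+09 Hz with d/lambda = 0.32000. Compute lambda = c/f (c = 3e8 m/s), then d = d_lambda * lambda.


lambda = c / f = 3.0000e+08 / 2.5341e+09 = 0.1183852 m
d = 0.32000 * 0.1183852 = 0.03788 m

0.03788 m


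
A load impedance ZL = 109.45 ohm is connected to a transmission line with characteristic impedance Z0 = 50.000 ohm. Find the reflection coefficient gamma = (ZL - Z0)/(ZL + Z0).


gamma = (109.45 - 50.000) / (109.45 + 50.000) = 0.3728

0.3728


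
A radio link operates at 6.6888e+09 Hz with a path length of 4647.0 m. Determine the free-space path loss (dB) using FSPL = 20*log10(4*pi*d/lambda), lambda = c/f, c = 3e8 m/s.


lambda = c / f = 3.0000e+08 / 6.6888e+09 = 0.04485109 m
FSPL = 20 * log10(4*pi*4647.0/0.04485109) = 122.3 dB

122.3 dB


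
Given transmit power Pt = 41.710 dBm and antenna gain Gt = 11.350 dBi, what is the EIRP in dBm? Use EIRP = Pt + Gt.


EIRP = Pt + Gt = 41.710 + 11.350 = 53.06 dBm

53.06 dBm


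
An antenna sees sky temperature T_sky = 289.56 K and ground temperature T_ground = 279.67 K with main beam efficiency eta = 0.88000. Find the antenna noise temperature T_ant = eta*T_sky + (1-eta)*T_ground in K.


T_ant = 0.88000 * 289.56 + (1 - 0.88000) * 279.67 = 288.4 K

288.4 K


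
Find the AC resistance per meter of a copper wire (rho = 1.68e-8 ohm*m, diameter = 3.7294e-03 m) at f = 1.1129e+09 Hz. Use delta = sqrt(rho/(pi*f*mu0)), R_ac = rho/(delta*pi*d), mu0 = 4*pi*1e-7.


delta = sqrt(1.68e-8 / (pi * 1.1129e+09 * 4*pi*1e-7)) = 1.955450e-06 m
R_ac = 1.68e-8 / (1.955450e-06 * pi * 3.7294e-03) = 0.7333 ohm/m

0.7333 ohm/m


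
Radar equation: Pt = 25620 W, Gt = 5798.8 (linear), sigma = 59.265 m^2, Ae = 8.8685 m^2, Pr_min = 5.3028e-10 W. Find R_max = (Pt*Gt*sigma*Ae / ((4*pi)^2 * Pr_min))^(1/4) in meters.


R^4 = 25620*5798.8*59.265*8.8685 / ((4*pi)^2 * 5.3028e-10) = 9.324826e+17
R_max = 9.324826e+17^0.25 = 31075 m

31075 m


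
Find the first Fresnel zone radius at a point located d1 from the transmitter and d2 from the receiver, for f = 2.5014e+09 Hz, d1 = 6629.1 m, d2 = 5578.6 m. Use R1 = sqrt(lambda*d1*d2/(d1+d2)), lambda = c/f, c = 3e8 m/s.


lambda = c / f = 3.0000e+08 / 2.5014e+09 = 0.1199328 m
R1 = sqrt(0.1199328 * 6629.1 * 5578.6 / (6629.1 + 5578.6)) = 19.06 m

19.06 m


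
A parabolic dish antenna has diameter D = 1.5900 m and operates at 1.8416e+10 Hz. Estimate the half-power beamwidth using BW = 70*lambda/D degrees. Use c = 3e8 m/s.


lambda = c / f = 3.0000e+08 / 1.8416e+10 = 0.01629018 m
BW = 70 * 0.01629018 / 1.5900 = 0.7172 deg

0.7172 deg


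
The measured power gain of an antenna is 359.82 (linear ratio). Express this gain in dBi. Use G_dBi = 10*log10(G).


G_dBi = 10 * log10(359.82) = 25.56 dBi

25.56 dBi


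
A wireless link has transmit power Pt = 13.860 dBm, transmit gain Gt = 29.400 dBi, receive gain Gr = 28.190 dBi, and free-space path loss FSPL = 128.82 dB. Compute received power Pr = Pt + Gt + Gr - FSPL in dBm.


Pr = 13.860 + 29.400 + 28.190 - 128.82 = -57.37 dBm

-57.37 dBm


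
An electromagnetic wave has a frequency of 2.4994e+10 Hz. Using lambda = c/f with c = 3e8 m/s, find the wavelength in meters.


lambda = c / f = 3.0000e+08 / 2.4994e+10 = 0.01200 m

0.01200 m


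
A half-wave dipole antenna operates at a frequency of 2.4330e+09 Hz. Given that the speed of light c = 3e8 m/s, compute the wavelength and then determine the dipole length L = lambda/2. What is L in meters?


lambda = c / f = 3.0000e+08 / 2.4330e+09 = 0.1233046 m
L = lambda / 2 = 0.1233046 / 2 = 0.06165 m

0.06165 m


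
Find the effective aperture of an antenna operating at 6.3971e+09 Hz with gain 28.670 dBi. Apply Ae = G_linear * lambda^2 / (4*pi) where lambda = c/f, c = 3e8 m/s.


lambda = c / f = 3.0000e+08 / 6.3971e+09 = 0.04689625 m
G_linear = 10^(28.670/10) = 736.2071
Ae = G_linear * lambda^2 / (4*pi) = 736.2071 * 0.04689625^2 / (4*pi) = 0.1288 m^2

0.1288 m^2


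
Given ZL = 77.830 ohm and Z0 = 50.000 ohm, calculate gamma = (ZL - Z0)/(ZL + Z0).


gamma = (77.830 - 50.000) / (77.830 + 50.000) = 0.2177

0.2177


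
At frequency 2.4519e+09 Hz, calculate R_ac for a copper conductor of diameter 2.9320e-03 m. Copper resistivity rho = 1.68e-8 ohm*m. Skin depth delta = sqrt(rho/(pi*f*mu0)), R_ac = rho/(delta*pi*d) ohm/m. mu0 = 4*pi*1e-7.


delta = sqrt(1.68e-8 / (pi * 2.4519e+09 * 4*pi*1e-7)) = 1.317417e-06 m
R_ac = 1.68e-8 / (1.317417e-06 * pi * 2.9320e-03) = 1.384 ohm/m

1.384 ohm/m


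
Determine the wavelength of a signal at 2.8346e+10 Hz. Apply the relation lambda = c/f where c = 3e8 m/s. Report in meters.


lambda = c / f = 3.0000e+08 / 2.8346e+10 = 0.01058 m

0.01058 m


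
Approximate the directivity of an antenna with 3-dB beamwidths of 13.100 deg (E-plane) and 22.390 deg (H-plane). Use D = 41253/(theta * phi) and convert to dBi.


D_linear = 41253 / (13.100 * 22.390) = 140.6469
D_dBi = 10 * log10(140.6469) = 21.48 dBi

21.48 dBi


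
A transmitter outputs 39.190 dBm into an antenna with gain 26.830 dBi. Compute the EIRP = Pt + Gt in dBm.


EIRP = Pt + Gt = 39.190 + 26.830 = 66.02 dBm

66.02 dBm


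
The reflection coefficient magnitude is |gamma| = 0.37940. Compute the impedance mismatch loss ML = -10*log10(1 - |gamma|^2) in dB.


ML = -10 * log10(1 - 0.37940^2) = -10 * log10(0.85605564) = 0.6750 dB

0.6750 dB


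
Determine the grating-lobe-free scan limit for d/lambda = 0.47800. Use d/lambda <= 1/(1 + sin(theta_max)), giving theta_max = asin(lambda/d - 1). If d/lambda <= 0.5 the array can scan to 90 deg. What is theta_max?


lambda/d - 1 = 1/0.47800 - 1 = 1.092050 >= 1
d/lambda <= 0.5, so the array can scan to endfire without grating lobes: theta_max = 90 deg

90 deg


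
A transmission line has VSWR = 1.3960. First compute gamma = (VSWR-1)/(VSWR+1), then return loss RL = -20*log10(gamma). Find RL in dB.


gamma = (1.3960 - 1) / (1.3960 + 1) = 0.1652755
RL = -20 * log10(0.1652755) = 15.64 dB

15.64 dB


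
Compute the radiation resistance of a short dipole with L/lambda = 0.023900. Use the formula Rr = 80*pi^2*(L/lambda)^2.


Rr = 80 * pi^2 * (0.023900)^2 = 80 * 9.869604 * 5.712100e-04 = 0.4510 ohm

0.4510 ohm


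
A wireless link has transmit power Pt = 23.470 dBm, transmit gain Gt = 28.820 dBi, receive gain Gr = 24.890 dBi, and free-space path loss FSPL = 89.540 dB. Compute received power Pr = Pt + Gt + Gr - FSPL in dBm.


Pr = 23.470 + 28.820 + 24.890 - 89.540 = -12.36 dBm

-12.36 dBm


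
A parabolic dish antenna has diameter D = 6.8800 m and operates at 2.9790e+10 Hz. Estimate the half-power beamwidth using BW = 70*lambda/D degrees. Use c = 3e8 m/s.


lambda = c / f = 3.0000e+08 / 2.9790e+10 = 0.01007049 m
BW = 70 * 0.01007049 / 6.8800 = 0.1025 deg

0.1025 deg


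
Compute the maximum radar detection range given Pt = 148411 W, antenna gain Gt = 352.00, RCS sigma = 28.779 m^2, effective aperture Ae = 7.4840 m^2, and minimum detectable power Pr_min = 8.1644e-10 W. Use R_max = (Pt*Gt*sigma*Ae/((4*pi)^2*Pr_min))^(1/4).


R^4 = 148411*352.00*28.779*7.4840 / ((4*pi)^2 * 8.1644e-10) = 8.727186e+16
R_max = 8.727186e+16^0.25 = 17188 m

17188 m


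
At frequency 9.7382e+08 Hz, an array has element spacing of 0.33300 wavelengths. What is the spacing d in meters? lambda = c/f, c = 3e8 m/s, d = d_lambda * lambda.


lambda = c / f = 3.0000e+08 / 9.7382e+08 = 0.3080651 m
d = 0.33300 * 0.3080651 = 0.1026 m

0.1026 m


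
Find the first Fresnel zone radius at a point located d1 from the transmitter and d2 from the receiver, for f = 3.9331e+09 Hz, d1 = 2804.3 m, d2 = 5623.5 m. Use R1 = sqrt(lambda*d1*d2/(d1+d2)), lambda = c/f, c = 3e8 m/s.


lambda = c / f = 3.0000e+08 / 3.9331e+09 = 0.07627571 m
R1 = sqrt(0.07627571 * 2804.3 * 5623.5 / (2804.3 + 5623.5)) = 11.95 m

11.95 m


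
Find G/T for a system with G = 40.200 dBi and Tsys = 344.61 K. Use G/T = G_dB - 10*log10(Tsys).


G/T = 40.200 - 10*log10(344.61) = 40.200 - 25.37328 = 14.83 dB/K

14.83 dB/K


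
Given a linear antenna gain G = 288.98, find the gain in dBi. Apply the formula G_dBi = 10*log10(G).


G_dBi = 10 * log10(288.98) = 24.61 dBi

24.61 dBi


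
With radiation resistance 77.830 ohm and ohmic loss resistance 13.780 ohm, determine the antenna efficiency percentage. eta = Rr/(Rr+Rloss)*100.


eta = 77.830 / (77.830 + 13.780) * 100 = 84.96%

84.96%


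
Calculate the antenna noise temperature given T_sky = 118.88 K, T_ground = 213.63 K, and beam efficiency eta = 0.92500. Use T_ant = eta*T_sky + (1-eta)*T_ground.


T_ant = 0.92500 * 118.88 + (1 - 0.92500) * 213.63 = 126.0 K

126.0 K


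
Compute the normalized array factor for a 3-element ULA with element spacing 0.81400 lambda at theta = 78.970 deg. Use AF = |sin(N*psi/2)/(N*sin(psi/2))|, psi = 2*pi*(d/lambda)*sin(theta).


psi = 2*pi*0.81400*sin(78.970 deg) = 5.020033 rad
AF = |sin(3*5.020033/2) / (3*sin(5.020033/2))| = 0.5352

0.5352


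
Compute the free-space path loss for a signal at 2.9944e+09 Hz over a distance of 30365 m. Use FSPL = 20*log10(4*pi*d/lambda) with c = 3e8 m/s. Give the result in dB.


lambda = c / f = 3.0000e+08 / 2.9944e+09 = 0.1001870 m
FSPL = 20 * log10(4*pi*30365/0.1001870) = 131.6 dB

131.6 dB


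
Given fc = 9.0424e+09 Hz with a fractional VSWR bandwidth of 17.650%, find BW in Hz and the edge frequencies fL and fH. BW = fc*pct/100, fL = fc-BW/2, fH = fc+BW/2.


BW = 9.0424e+09 * 17.650/100 = 1.595984e+09 Hz
fL = 9.0424e+09 - 1.595984e+09/2 = 8.244e+09 Hz
fH = 9.0424e+09 + 1.595984e+09/2 = 9.840e+09 Hz

BW=1.596e+09 Hz, fL=8.244e+09 Hz, fH=9.840e+09 Hz


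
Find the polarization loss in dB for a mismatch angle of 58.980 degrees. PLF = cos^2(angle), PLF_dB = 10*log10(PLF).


PLF_linear = cos^2(58.980 deg) = 0.2655725
PLF_dB = 10 * log10(0.2655725) = -5.758 dB

-5.758 dB


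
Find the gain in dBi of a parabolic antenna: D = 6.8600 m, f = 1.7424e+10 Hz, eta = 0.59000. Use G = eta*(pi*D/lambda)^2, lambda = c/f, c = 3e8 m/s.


lambda = c / f = 3.0000e+08 / 1.7424e+10 = 0.01721763 m
G_linear = 0.59000 * (pi * 6.8600 / 0.01721763)^2 = 924385.8
G_dBi = 10 * log10(924385.8) = 59.66 dBi

59.66 dBi


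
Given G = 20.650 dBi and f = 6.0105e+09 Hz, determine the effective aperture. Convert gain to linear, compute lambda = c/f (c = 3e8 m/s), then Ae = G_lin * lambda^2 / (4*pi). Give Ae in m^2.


lambda = c / f = 3.0000e+08 / 6.0105e+09 = 0.04991265 m
G_linear = 10^(20.650/10) = 116.1449
Ae = G_linear * lambda^2 / (4*pi) = 116.1449 * 0.04991265^2 / (4*pi) = 0.02303 m^2

0.02303 m^2


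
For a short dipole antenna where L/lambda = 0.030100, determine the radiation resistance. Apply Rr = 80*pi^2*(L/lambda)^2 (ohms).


Rr = 80 * pi^2 * (0.030100)^2 = 80 * 9.869604 * 9.060100e-04 = 0.7154 ohm

0.7154 ohm


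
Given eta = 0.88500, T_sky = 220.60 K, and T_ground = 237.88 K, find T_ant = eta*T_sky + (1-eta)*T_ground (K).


T_ant = 0.88500 * 220.60 + (1 - 0.88500) * 237.88 = 222.6 K

222.6 K


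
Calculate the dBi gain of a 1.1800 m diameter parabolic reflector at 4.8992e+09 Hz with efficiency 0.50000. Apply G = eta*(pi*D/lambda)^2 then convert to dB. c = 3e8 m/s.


lambda = c / f = 3.0000e+08 / 4.8992e+09 = 0.06123449 m
G_linear = 0.50000 * (pi * 1.1800 / 0.06123449)^2 = 1832.490
G_dBi = 10 * log10(1832.490) = 32.63 dBi

32.63 dBi


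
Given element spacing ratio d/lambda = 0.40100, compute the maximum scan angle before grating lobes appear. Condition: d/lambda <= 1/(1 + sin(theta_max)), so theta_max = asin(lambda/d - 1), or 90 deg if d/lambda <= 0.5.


lambda/d - 1 = 1/0.40100 - 1 = 1.493766 >= 1
d/lambda <= 0.5, so the array can scan to endfire without grating lobes: theta_max = 90 deg

90 deg


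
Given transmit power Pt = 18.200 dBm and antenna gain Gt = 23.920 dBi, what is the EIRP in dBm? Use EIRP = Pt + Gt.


EIRP = Pt + Gt = 18.200 + 23.920 = 42.12 dBm

42.12 dBm


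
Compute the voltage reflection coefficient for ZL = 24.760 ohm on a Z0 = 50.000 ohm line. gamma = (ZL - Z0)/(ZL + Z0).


gamma = (24.760 - 50.000) / (24.760 + 50.000) = -0.3376

-0.3376


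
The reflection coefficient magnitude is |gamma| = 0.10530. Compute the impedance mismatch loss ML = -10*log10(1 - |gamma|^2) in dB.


ML = -10 * log10(1 - 0.10530^2) = -10 * log10(0.98891191) = 0.04842 dB

0.04842 dB


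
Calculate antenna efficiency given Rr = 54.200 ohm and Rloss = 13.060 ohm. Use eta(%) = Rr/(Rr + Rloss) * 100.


eta = 54.200 / (54.200 + 13.060) * 100 = 80.58%

80.58%


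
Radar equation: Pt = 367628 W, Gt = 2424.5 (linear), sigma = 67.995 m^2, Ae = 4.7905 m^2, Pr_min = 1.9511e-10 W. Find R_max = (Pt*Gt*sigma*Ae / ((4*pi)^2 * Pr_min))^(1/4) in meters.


R^4 = 367628*2424.5*67.995*4.7905 / ((4*pi)^2 * 1.9511e-10) = 9.423003e+18
R_max = 9.423003e+18^0.25 = 55405 m

55405 m


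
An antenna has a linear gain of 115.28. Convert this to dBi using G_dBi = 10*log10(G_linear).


G_dBi = 10 * log10(115.28) = 20.62 dBi

20.62 dBi


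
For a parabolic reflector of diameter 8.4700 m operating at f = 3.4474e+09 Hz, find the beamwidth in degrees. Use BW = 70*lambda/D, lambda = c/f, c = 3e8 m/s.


lambda = c / f = 3.0000e+08 / 3.4474e+09 = 0.08702210 m
BW = 70 * 0.08702210 / 8.4700 = 0.7192 deg

0.7192 deg


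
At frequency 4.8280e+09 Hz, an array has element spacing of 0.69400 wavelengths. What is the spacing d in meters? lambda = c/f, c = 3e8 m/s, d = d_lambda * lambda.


lambda = c / f = 3.0000e+08 / 4.8280e+09 = 0.06213753 m
d = 0.69400 * 0.06213753 = 0.04312 m

0.04312 m


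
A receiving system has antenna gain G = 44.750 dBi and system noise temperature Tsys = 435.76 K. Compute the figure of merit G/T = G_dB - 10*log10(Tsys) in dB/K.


G/T = 44.750 - 10*log10(435.76) = 44.750 - 26.39247 = 18.36 dB/K

18.36 dB/K


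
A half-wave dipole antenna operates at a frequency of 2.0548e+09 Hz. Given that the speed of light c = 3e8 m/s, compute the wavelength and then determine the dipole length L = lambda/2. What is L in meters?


lambda = c / f = 3.0000e+08 / 2.0548e+09 = 0.1459996 m
L = lambda / 2 = 0.1459996 / 2 = 0.07300 m

0.07300 m


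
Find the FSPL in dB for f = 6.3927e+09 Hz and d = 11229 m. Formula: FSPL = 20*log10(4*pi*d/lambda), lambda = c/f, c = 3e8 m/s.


lambda = c / f = 3.0000e+08 / 6.3927e+09 = 0.04692853 m
FSPL = 20 * log10(4*pi*11229/0.04692853) = 129.6 dB

129.6 dB


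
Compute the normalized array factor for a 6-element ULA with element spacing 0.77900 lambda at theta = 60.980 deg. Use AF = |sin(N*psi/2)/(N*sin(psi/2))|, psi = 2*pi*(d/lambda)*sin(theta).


psi = 2*pi*0.77900*sin(60.980 deg) = 4.280086 rad
AF = |sin(6*4.280086/2) / (6*sin(4.280086/2))| = 0.05352

0.05352


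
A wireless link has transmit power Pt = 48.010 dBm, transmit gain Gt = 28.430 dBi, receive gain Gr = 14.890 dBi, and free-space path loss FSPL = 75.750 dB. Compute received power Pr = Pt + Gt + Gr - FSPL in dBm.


Pr = 48.010 + 28.430 + 14.890 - 75.750 = 15.58 dBm

15.58 dBm


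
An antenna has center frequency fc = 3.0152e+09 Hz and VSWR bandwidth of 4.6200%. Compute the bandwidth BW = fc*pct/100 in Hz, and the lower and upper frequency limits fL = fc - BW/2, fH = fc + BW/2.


BW = 3.0152e+09 * 4.6200/100 = 1.393022e+08 Hz
fL = 3.0152e+09 - 1.393022e+08/2 = 2.946e+09 Hz
fH = 3.0152e+09 + 1.393022e+08/2 = 3.085e+09 Hz

BW=1.393e+08 Hz, fL=2.946e+09 Hz, fH=3.085e+09 Hz


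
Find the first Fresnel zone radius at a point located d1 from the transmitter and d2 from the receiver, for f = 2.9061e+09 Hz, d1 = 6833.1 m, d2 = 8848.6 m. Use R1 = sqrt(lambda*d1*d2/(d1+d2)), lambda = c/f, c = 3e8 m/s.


lambda = c / f = 3.0000e+08 / 2.9061e+09 = 0.1032311 m
R1 = sqrt(0.1032311 * 6833.1 * 8848.6 / (6833.1 + 8848.6)) = 19.95 m

19.95 m


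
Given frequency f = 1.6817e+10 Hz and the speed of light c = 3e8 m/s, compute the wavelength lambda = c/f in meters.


lambda = c / f = 3.0000e+08 / 1.6817e+10 = 0.01784 m

0.01784 m


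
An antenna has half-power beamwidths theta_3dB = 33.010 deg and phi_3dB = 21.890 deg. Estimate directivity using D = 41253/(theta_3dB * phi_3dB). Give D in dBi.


D_linear = 41253 / (33.010 * 21.890) = 57.09055
D_dBi = 10 * log10(57.09055) = 17.57 dBi

17.57 dBi


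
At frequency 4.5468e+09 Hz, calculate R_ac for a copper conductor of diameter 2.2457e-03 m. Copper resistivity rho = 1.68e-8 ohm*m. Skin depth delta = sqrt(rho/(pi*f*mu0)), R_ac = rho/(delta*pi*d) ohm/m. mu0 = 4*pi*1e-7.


delta = sqrt(1.68e-8 / (pi * 4.5468e+09 * 4*pi*1e-7)) = 9.674351e-07 m
R_ac = 1.68e-8 / (9.674351e-07 * pi * 2.2457e-03) = 2.461 ohm/m

2.461 ohm/m


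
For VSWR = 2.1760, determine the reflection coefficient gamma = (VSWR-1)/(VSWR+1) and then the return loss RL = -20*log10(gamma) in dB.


gamma = (2.1760 - 1) / (2.1760 + 1) = 0.3702771
RL = -20 * log10(0.3702771) = 8.629 dB

8.629 dB


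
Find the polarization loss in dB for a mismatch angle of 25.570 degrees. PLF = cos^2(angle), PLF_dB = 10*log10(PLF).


PLF_linear = cos^2(25.570 deg) = 0.8137098
PLF_dB = 10 * log10(0.8137098) = -0.8953 dB

-0.8953 dB


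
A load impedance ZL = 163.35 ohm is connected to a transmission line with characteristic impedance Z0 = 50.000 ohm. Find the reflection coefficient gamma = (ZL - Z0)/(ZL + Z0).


gamma = (163.35 - 50.000) / (163.35 + 50.000) = 0.5313

0.5313


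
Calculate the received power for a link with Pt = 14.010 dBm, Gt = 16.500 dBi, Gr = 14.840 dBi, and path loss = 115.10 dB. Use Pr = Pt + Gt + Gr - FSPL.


Pr = 14.010 + 16.500 + 14.840 - 115.10 = -69.75 dBm

-69.75 dBm


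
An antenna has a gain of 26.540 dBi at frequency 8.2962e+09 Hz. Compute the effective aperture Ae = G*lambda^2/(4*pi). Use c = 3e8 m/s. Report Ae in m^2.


lambda = c / f = 3.0000e+08 / 8.2962e+09 = 0.03616113 m
G_linear = 10^(26.540/10) = 450.8167
Ae = G_linear * lambda^2 / (4*pi) = 450.8167 * 0.03616113^2 / (4*pi) = 0.04691 m^2

0.04691 m^2


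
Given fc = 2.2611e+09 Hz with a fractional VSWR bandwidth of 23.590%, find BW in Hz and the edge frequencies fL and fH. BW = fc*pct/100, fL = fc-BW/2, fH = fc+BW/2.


BW = 2.2611e+09 * 23.590/100 = 5.333935e+08 Hz
fL = 2.2611e+09 - 5.333935e+08/2 = 1.994e+09 Hz
fH = 2.2611e+09 + 5.333935e+08/2 = 2.528e+09 Hz

BW=5.334e+08 Hz, fL=1.994e+09 Hz, fH=2.528e+09 Hz


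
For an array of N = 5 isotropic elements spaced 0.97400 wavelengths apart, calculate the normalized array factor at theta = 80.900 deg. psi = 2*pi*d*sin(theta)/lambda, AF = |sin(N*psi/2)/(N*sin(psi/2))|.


psi = 2*pi*0.97400*sin(80.900 deg) = 6.042797 rad
AF = |sin(5*6.042797/2) / (5*sin(6.042797/2))| = 0.9432

0.9432


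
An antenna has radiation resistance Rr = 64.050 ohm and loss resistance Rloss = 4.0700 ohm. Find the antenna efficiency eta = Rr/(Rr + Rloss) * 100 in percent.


eta = 64.050 / (64.050 + 4.0700) * 100 = 94.03%

94.03%


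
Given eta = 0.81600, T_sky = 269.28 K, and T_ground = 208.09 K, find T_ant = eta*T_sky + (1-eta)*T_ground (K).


T_ant = 0.81600 * 269.28 + (1 - 0.81600) * 208.09 = 258.0 K

258.0 K


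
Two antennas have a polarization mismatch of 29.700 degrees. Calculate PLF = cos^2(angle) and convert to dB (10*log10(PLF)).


PLF_linear = cos^2(29.700 deg) = 0.7545207
PLF_dB = 10 * log10(0.7545207) = -1.223 dB

-1.223 dB


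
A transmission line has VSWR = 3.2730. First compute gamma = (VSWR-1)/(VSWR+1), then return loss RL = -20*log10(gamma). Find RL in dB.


gamma = (3.2730 - 1) / (3.2730 + 1) = 0.5319448
RL = -20 * log10(0.5319448) = 5.483 dB

5.483 dB


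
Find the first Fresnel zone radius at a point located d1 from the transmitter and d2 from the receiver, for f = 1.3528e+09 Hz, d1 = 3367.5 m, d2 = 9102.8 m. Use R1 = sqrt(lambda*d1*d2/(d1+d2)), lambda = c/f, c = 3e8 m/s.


lambda = c / f = 3.0000e+08 / 1.3528e+09 = 0.2217623 m
R1 = sqrt(0.2217623 * 3367.5 * 9102.8 / (3367.5 + 9102.8)) = 23.35 m

23.35 m


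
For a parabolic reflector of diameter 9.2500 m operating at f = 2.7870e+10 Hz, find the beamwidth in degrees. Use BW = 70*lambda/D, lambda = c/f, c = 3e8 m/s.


lambda = c / f = 3.0000e+08 / 2.7870e+10 = 0.01076426 m
BW = 70 * 0.01076426 / 9.2500 = 0.08146 deg

0.08146 deg


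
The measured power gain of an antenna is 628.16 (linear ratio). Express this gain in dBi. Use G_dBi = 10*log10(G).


G_dBi = 10 * log10(628.16) = 27.98 dBi

27.98 dBi


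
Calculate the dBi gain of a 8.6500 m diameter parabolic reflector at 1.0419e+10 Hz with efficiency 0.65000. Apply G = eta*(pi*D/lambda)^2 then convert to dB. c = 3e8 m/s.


lambda = c / f = 3.0000e+08 / 1.0419e+10 = 0.02879355 m
G_linear = 0.65000 * (pi * 8.6500 / 0.02879355)^2 = 578968.4
G_dBi = 10 * log10(578968.4) = 57.63 dBi

57.63 dBi


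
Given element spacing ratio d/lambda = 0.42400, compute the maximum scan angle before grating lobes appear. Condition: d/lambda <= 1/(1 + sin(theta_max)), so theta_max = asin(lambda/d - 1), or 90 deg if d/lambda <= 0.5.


lambda/d - 1 = 1/0.42400 - 1 = 1.358491 >= 1
d/lambda <= 0.5, so the array can scan to endfire without grating lobes: theta_max = 90 deg

90 deg


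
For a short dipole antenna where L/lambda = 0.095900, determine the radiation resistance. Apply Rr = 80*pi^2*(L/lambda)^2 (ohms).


Rr = 80 * pi^2 * (0.095900)^2 = 80 * 9.869604 * 9.196810e-03 = 7.262 ohm

7.262 ohm


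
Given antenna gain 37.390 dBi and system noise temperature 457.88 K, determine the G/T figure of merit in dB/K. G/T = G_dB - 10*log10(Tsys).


G/T = 37.390 - 10*log10(457.88) = 37.390 - 26.60752 = 10.78 dB/K

10.78 dB/K


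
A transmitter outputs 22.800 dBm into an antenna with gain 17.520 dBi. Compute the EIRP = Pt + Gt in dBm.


EIRP = Pt + Gt = 22.800 + 17.520 = 40.32 dBm

40.32 dBm


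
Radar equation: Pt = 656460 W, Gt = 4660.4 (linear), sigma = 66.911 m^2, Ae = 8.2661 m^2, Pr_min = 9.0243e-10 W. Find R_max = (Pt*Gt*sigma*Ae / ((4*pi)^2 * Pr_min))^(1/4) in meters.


R^4 = 656460*4660.4*66.911*8.2661 / ((4*pi)^2 * 9.0243e-10) = 1.187398e+19
R_max = 1.187398e+19^0.25 = 58701 m

58701 m


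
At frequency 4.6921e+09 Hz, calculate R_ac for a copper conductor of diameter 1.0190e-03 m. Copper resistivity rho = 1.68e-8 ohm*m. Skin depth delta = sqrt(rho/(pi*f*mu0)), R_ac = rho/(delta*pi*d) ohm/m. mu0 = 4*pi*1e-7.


delta = sqrt(1.68e-8 / (pi * 4.6921e+09 * 4*pi*1e-7)) = 9.523381e-07 m
R_ac = 1.68e-8 / (9.523381e-07 * pi * 1.0190e-03) = 5.511 ohm/m

5.511 ohm/m


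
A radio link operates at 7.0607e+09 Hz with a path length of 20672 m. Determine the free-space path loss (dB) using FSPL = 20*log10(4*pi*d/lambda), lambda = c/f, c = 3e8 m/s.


lambda = c / f = 3.0000e+08 / 7.0607e+09 = 0.04248871 m
FSPL = 20 * log10(4*pi*20672/0.04248871) = 135.7 dB

135.7 dB


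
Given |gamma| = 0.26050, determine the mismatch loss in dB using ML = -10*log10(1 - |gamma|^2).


ML = -10 * log10(1 - 0.26050^2) = -10 * log10(0.93213975) = 0.3052 dB

0.3052 dB


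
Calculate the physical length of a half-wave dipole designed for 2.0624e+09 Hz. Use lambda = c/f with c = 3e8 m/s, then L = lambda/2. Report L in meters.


lambda = c / f = 3.0000e+08 / 2.0624e+09 = 0.1454616 m
L = lambda / 2 = 0.1454616 / 2 = 0.07273 m

0.07273 m


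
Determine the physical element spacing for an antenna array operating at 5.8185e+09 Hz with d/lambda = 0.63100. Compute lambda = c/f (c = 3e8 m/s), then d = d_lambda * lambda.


lambda = c / f = 3.0000e+08 / 5.8185e+09 = 0.05155968 m
d = 0.63100 * 0.05155968 = 0.03253 m

0.03253 m


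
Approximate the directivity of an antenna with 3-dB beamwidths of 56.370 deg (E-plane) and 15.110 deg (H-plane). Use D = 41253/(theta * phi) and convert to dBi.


D_linear = 41253 / (56.370 * 15.110) = 48.43319
D_dBi = 10 * log10(48.43319) = 16.85 dBi

16.85 dBi


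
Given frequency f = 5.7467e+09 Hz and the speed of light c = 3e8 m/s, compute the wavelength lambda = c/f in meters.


lambda = c / f = 3.0000e+08 / 5.7467e+09 = 0.05220 m

0.05220 m


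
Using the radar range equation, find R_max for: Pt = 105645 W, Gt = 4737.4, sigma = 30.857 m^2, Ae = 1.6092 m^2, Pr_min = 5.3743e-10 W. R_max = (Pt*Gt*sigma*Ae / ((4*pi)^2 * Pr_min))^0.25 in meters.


R^4 = 105645*4737.4*30.857*1.6092 / ((4*pi)^2 * 5.3743e-10) = 2.928270e+17
R_max = 2.928270e+17^0.25 = 23262 m

23262 m


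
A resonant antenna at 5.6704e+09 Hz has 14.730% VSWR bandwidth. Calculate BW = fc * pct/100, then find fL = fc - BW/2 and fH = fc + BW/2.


BW = 5.6704e+09 * 14.730/100 = 8.352499e+08 Hz
fL = 5.6704e+09 - 8.352499e+08/2 = 5.253e+09 Hz
fH = 5.6704e+09 + 8.352499e+08/2 = 6.088e+09 Hz

BW=8.352e+08 Hz, fL=5.253e+09 Hz, fH=6.088e+09 Hz


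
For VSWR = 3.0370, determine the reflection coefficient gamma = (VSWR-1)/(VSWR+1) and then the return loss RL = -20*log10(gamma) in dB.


gamma = (3.0370 - 1) / (3.0370 + 1) = 0.5045826
RL = -20 * log10(0.5045826) = 5.941 dB

5.941 dB


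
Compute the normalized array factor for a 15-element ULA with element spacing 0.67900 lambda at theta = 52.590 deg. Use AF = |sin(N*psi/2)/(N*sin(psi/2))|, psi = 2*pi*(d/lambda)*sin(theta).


psi = 2*pi*0.67900*sin(52.590 deg) = 3.388745 rad
AF = |sin(15*3.388745/2) / (15*sin(3.388745/2))| = 0.01875

0.01875


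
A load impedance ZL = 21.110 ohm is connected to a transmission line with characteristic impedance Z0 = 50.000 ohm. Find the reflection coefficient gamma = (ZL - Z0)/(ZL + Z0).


gamma = (21.110 - 50.000) / (21.110 + 50.000) = -0.4063

-0.4063


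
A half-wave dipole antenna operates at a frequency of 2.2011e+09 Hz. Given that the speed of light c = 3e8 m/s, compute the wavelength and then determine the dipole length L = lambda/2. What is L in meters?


lambda = c / f = 3.0000e+08 / 2.2011e+09 = 0.1362955 m
L = lambda / 2 = 0.1362955 / 2 = 0.06815 m

0.06815 m


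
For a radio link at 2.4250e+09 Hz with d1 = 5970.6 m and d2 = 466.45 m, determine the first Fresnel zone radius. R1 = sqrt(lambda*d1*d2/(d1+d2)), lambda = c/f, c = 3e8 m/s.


lambda = c / f = 3.0000e+08 / 2.4250e+09 = 0.1237113 m
R1 = sqrt(0.1237113 * 5970.6 * 466.45 / (5970.6 + 466.45)) = 7.316 m

7.316 m


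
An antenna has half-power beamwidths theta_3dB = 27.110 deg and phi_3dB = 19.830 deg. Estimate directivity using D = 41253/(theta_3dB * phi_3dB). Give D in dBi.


D_linear = 41253 / (27.110 * 19.830) = 76.73673
D_dBi = 10 * log10(76.73673) = 18.85 dBi

18.85 dBi


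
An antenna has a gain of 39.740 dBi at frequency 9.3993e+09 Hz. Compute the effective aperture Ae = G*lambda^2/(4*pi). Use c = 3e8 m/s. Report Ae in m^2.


lambda = c / f = 3.0000e+08 / 9.3993e+09 = 0.03191727 m
G_linear = 10^(39.740/10) = 9418.896
Ae = G_linear * lambda^2 / (4*pi) = 9418.896 * 0.03191727^2 / (4*pi) = 0.7636 m^2

0.7636 m^2


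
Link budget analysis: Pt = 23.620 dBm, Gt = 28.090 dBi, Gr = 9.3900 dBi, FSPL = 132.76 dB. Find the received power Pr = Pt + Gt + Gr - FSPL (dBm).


Pr = 23.620 + 28.090 + 9.3900 - 132.76 = -71.66 dBm

-71.66 dBm


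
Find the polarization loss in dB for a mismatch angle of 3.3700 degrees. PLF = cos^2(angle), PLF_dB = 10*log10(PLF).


PLF_linear = cos^2(3.3700 deg) = 0.9965445
PLF_dB = 10 * log10(0.9965445) = -0.01503 dB

-0.01503 dB


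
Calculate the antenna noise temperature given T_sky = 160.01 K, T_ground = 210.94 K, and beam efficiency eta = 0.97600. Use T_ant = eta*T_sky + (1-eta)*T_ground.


T_ant = 0.97600 * 160.01 + (1 - 0.97600) * 210.94 = 161.2 K

161.2 K


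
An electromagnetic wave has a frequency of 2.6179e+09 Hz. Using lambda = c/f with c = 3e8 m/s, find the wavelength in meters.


lambda = c / f = 3.0000e+08 / 2.6179e+09 = 0.1146 m

0.1146 m


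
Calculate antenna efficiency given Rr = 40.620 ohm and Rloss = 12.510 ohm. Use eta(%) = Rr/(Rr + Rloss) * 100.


eta = 40.620 / (40.620 + 12.510) * 100 = 76.45%

76.45%


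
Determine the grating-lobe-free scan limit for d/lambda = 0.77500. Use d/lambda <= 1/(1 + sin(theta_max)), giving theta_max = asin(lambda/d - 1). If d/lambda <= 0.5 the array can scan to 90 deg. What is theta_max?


lambda/d - 1 = 1/0.77500 - 1 = 0.2903226
theta_max = asin(0.2903226) = 16.88 deg

16.88 deg


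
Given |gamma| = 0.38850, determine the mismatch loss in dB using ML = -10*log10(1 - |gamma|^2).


ML = -10 * log10(1 - 0.38850^2) = -10 * log10(0.84906775) = 0.7106 dB

0.7106 dB


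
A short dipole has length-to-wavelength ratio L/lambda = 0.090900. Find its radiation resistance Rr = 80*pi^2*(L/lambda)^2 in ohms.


Rr = 80 * pi^2 * (0.090900)^2 = 80 * 9.869604 * 8.262810e-03 = 6.524 ohm

6.524 ohm


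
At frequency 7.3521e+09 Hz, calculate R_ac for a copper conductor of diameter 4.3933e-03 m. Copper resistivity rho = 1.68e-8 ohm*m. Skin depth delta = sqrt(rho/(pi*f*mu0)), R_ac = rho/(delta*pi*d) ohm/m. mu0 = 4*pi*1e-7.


delta = sqrt(1.68e-8 / (pi * 7.3521e+09 * 4*pi*1e-7)) = 7.607975e-07 m
R_ac = 1.68e-8 / (7.607975e-07 * pi * 4.3933e-03) = 1.600 ohm/m

1.600 ohm/m


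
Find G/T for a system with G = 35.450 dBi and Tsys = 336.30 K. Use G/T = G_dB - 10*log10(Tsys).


G/T = 35.450 - 10*log10(336.30) = 35.450 - 25.26727 = 10.18 dB/K

10.18 dB/K


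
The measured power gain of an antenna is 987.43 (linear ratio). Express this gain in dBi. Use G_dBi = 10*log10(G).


G_dBi = 10 * log10(987.43) = 29.95 dBi

29.95 dBi


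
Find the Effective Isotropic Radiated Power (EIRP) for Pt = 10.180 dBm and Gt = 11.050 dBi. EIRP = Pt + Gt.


EIRP = Pt + Gt = 10.180 + 11.050 = 21.23 dBm

21.23 dBm


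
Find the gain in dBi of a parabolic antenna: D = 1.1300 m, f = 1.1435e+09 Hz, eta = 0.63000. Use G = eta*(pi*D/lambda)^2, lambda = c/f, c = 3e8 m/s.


lambda = c / f = 3.0000e+08 / 1.1435e+09 = 0.2623524 m
G_linear = 0.63000 * (pi * 1.1300 / 0.2623524)^2 = 115.3525
G_dBi = 10 * log10(115.3525) = 20.62 dBi

20.62 dBi


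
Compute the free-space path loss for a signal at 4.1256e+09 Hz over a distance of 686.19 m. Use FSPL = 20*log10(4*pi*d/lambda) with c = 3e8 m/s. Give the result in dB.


lambda = c / f = 3.0000e+08 / 4.1256e+09 = 0.07271670 m
FSPL = 20 * log10(4*pi*686.19/0.07271670) = 101.5 dB

101.5 dB


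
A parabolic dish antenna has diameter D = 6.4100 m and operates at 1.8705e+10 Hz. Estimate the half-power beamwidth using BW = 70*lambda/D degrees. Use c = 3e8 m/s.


lambda = c / f = 3.0000e+08 / 1.8705e+10 = 0.01603849 m
BW = 70 * 0.01603849 / 6.4100 = 0.1751 deg

0.1751 deg


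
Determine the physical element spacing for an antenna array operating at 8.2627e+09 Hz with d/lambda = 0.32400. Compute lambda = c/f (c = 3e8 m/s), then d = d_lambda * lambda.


lambda = c / f = 3.0000e+08 / 8.2627e+09 = 0.03630774 m
d = 0.32400 * 0.03630774 = 0.01176 m

0.01176 m


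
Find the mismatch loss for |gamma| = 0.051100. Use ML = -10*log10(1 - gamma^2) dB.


ML = -10 * log10(1 - 0.051100^2) = -10 * log10(0.99738879) = 0.01136 dB

0.01136 dB


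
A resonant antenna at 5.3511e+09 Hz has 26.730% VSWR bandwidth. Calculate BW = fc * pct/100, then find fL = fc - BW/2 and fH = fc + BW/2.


BW = 5.3511e+09 * 26.730/100 = 1.430349e+09 Hz
fL = 5.3511e+09 - 1.430349e+09/2 = 4.636e+09 Hz
fH = 5.3511e+09 + 1.430349e+09/2 = 6.066e+09 Hz

BW=1.430e+09 Hz, fL=4.636e+09 Hz, fH=6.066e+09 Hz


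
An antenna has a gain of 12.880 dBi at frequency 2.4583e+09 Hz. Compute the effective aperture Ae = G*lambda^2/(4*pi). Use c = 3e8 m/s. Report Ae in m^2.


lambda = c / f = 3.0000e+08 / 2.4583e+09 = 0.1220356 m
G_linear = 10^(12.880/10) = 19.40886
Ae = G_linear * lambda^2 / (4*pi) = 19.40886 * 0.1220356^2 / (4*pi) = 0.02300 m^2

0.02300 m^2


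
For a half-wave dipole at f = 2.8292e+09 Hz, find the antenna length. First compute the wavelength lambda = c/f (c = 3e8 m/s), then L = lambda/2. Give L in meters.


lambda = c / f = 3.0000e+08 / 2.8292e+09 = 0.1060370 m
L = lambda / 2 = 0.1060370 / 2 = 0.05302 m

0.05302 m


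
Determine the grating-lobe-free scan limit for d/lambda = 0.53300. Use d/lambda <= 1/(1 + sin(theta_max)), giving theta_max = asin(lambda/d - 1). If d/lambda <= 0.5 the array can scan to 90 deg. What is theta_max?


lambda/d - 1 = 1/0.53300 - 1 = 0.8761726
theta_max = asin(0.8761726) = 61.18 deg

61.18 deg


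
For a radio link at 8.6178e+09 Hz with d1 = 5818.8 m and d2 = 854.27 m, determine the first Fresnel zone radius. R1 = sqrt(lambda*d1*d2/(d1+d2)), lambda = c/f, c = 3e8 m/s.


lambda = c / f = 3.0000e+08 / 8.6178e+09 = 0.03481167 m
R1 = sqrt(0.03481167 * 5818.8 * 854.27 / (5818.8 + 854.27)) = 5.092 m

5.092 m


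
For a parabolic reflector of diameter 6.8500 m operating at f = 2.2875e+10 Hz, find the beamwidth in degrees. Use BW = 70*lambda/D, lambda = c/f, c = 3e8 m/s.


lambda = c / f = 3.0000e+08 / 2.2875e+10 = 0.01311475 m
BW = 70 * 0.01311475 / 6.8500 = 0.1340 deg

0.1340 deg


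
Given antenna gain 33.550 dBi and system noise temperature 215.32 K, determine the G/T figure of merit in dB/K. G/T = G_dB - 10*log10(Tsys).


G/T = 33.550 - 10*log10(215.32) = 33.550 - 23.33084 = 10.22 dB/K

10.22 dB/K


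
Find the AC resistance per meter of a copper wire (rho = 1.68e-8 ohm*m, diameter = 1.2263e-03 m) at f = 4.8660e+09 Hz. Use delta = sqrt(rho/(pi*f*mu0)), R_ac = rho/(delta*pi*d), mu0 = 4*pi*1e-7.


delta = sqrt(1.68e-8 / (pi * 4.8660e+09 * 4*pi*1e-7)) = 9.351660e-07 m
R_ac = 1.68e-8 / (9.351660e-07 * pi * 1.2263e-03) = 4.663 ohm/m

4.663 ohm/m


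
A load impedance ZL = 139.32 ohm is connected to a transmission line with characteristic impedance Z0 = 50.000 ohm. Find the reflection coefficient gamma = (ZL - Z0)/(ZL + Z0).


gamma = (139.32 - 50.000) / (139.32 + 50.000) = 0.4718

0.4718


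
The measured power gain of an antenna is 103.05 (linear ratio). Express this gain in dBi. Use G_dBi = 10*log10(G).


G_dBi = 10 * log10(103.05) = 20.13 dBi

20.13 dBi
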